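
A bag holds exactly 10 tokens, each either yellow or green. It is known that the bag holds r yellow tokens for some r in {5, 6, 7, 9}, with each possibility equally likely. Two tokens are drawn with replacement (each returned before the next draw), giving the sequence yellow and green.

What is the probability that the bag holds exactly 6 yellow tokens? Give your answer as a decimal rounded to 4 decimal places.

For each hypothesis, P(data | H) works out to: P(data | r = 5) = (5/10)(5/10) = 1/4; P(data | r = 6) = (6/10)(4/10) = 6/25; P(data | r = 7) = (7/10)(3/10) = 21/100; P(data | r = 9) = (9/10)(1/10) = 9/100.
The prior-weighted likelihoods are 1/4 · 1/4 = 1/16, 1/4 · 6/25 = 3/50, 1/4 · 21/100 = 21/400, 1/4 · 9/100 = 9/400; these sum to 79/400.
Hence P(r = 6 | data) = (3/50) / (79/400) = 24/79.

0.3038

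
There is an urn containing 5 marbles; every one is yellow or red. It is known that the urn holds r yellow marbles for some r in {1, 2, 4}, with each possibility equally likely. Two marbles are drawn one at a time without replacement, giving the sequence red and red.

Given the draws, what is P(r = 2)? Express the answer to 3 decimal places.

0.333

Compute the likelihood of the observed sequence for each case: P(data | r = 1) = (4/5)(3/4) = 3/5; P(data | r = 2) = (3/5)(2/4) = 3/10; P(data | r = 4) = (1/5)(0/4) = 0.
Multiplying each by its prior: 1/3 · 3/5 = 1/5, 1/3 · 3/10 = 1/10, 1/3 · 0 = 0; with total 3/10.
By Bayes' rule, P(r = 2 | data) = (1/10) / (3/10) = 1/3.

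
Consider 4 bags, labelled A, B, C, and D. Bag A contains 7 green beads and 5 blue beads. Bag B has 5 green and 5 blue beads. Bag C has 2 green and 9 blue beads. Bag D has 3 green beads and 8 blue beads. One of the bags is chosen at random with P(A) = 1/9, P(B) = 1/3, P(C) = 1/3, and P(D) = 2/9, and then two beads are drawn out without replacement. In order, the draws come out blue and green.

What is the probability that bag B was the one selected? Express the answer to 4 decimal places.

0.4114

The likelihood of the observed sequence under each hypothesis: P(data | bag A) = (5/12)(7/11) = 0.26515; P(data | bag B) = (5/10)(5/9) = 0.27778; P(data | bag C) = (9/11)(2/10) = 0.16364; P(data | bag D) = (8/11)(3/10) = 0.21818.
Weighting by the prior gives 1/9 · 0.26515 = 0.029461, 1/3 · 0.27778 = 0.092593, 1/3 · 0.16364 = 0.054545, 2/9 · 0.21818 = 0.048485; with total 0.22508.
Therefore the posterior P(bag B | data) = (0.092593) / (0.22508) = 0.41137.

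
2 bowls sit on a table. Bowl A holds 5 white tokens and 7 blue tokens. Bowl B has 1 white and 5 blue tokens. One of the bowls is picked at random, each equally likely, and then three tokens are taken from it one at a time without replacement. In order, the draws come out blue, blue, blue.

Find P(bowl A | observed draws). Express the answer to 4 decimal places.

Compute the likelihood of the observed sequence for each case: P(data | bowl A) = (7/12)(6/11)(5/10) = 7/44; P(data | bowl B) = (5/6)(4/5)(3/4) = 1/2.
Weighting by the prior gives 1/2 · 7/44 = 7/88, 1/2 · 1/2 = 1/4; with total 29/88.
Therefore the posterior P(bowl A | data) = (7/88) / (29/88) = 7/29.

0.2414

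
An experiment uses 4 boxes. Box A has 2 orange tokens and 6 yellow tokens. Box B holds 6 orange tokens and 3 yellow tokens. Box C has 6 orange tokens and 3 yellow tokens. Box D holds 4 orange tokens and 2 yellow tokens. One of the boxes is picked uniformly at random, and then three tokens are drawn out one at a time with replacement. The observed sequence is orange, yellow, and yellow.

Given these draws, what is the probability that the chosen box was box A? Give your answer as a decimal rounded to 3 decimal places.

0.388

The likelihood of the observed sequence under each hypothesis: P(data | box A) = (2/8)(6/8)(6/8) = 0.14062; P(data | box B) = (6/9)(3/9)(3/9) = 0.074074; P(data | box C) = (6/9)(3/9)(3/9) = 0.074074; P(data | box D) = (4/6)(2/6)(2/6) = 0.074074.
The prior-weighted likelihoods are 1/4 · 0.14062 = 0.035156, 1/4 · 0.074074 = 0.018519, 1/4 · 0.074074 = 0.018519, 1/4 · 0.074074 = 0.018519; these sum to 0.090712.
By Bayes' rule, P(box A | data) = (0.035156) / (0.090712) = 0.38756.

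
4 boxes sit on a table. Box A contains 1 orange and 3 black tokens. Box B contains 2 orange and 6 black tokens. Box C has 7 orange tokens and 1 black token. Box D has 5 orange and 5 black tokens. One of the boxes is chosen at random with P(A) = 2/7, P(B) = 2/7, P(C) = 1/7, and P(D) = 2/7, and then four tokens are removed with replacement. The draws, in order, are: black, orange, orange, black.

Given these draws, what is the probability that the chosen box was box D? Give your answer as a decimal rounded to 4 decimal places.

0.4503

Compute the likelihood of the observed sequence for each case: P(data | box A) = (3/4)(1/4)(1/4)(3/4) = 0.035156; P(data | box B) = (6/8)(2/8)(2/8)(6/8) = 0.035156; P(data | box C) = (1/8)(7/8)(7/8)(1/8) = 0.011963; P(data | box D) = (5/10)(5/10)(5/10)(5/10) = 0.0625.
The prior-weighted likelihoods are 2/7 · 0.035156 = 0.010045, 2/7 · 0.035156 = 0.010045, 1/7 · 0.011963 = 0.001709, 2/7 · 0.0625 = 0.017857; with total 0.039655.
By Bayes' rule, P(box D | data) = (0.017857) / (0.039655) = 0.45031.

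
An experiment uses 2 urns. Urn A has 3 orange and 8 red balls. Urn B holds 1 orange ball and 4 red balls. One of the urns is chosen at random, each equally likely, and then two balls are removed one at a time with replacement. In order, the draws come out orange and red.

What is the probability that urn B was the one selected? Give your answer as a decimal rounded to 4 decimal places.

Under each hypothesis, the probability of the observed sequence is: P(data | urn A) = (3/11)(8/11) = 0.19835; P(data | urn B) = (1/5)(4/5) = 0.16.
Multiplying each by its prior: 1/2 · 0.19835 = 0.099174, 1/2 · 0.16 = 0.08; with total 0.17917.
So P(urn B | data) = (0.08) / (0.17917) = 0.44649.

0.4465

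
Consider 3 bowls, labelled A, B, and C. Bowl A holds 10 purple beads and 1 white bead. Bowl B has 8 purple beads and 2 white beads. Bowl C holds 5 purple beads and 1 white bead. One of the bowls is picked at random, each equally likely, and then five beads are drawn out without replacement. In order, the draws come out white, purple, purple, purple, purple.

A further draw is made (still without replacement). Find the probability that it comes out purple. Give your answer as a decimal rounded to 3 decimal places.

For each hypothesis, P(data | H) works out to: P(data | bowl A) = (1/11)(10/10)(9/9)(8/8)(7/7) = 1/11; P(data | bowl B) = (2/10)(8/9)(7/8)(6/7)(5/6) = 1/9; P(data | bowl C) = (1/6)(5/5)(4/4)(3/3)(2/2) = 1/6.
The prior-weighted likelihoods are 1/3 · 1/11 = 1/33, 1/3 · 1/9 = 1/27, 1/3 · 1/6 = 1/18; summing to 73/594.
Dividing through by the total gives posterior P(bowl A | data) = 18/73, P(bowl B | data) = 22/73, P(bowl C | data) = 33/73.
The predictive probability is P(purple next | data) = (1)(18/73) + (4/5)(22/73) + (1)(33/73) = 343/365.

0.940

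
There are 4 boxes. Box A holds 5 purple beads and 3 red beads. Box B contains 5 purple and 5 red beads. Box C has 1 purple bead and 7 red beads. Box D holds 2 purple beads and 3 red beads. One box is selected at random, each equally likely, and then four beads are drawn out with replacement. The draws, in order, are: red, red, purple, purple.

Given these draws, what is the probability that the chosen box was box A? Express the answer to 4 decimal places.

0.2938

For each hypothesis, P(data | H) works out to: P(data | box A) = (3/8)(3/8)(5/8)(5/8) = 0.054932; P(data | box B) = (5/10)(5/10)(5/10)(5/10) = 0.0625; P(data | box C) = (7/8)(7/8)(1/8)(1/8) = 0.011963; P(data | box D) = (3/5)(3/5)(2/5)(2/5) = 0.0576.
Multiplying each by its prior: 1/4 · 0.054932 = 0.013733, 1/4 · 0.0625 = 0.015625, 1/4 · 0.011963 = 0.0029907, 1/4 · 0.0576 = 0.0144; with total 0.046749.
Therefore the posterior P(box A | data) = (0.013733) / (0.046749) = 0.29376.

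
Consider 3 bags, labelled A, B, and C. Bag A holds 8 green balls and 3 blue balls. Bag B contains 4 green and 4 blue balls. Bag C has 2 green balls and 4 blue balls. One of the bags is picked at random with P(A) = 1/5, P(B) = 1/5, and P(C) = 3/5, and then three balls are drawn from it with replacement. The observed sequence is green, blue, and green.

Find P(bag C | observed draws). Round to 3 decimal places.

For each hypothesis, P(data | H) works out to: P(data | bag A) = (8/11)(3/11)(8/11) = 0.14425; P(data | bag B) = (4/8)(4/8)(4/8) = 0.125; P(data | bag C) = (2/6)(4/6)(2/6) = 0.074074.
Multiplying each by its prior: 1/5 · 0.14425 = 0.02885, 1/5 · 0.125 = 0.025, 3/5 · 0.074074 = 0.044444; with total 0.098295.
Hence P(bag C | data) = (0.044444) / (0.098295) = 0.45215.

0.452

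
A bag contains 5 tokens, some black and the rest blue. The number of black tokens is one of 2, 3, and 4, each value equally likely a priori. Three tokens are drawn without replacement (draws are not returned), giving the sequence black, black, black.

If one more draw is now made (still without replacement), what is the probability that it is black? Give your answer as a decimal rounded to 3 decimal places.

0.400

Under each hypothesis, the probability of the observed sequence is: P(data | r = 2) = (2/5)(1/4)(0/3) = 0; P(data | r = 3) = (3/5)(2/4)(1/3) = 1/10; P(data | r = 4) = (4/5)(3/4)(2/3) = 2/5.
Weighting by the prior gives 1/3 · 0 = 0, 1/3 · 1/10 = 1/30, 1/3 · 2/5 = 2/15; these sum to 1/6.
Dividing through by the total gives posterior P(r = 2 | data) = 0, P(r = 3 | data) = 1/5, P(r = 4 | data) = 4/5.
Averaging over the posterior, P(black next | data) = (0)(1/5) + (1/2)(4/5) = 2/5.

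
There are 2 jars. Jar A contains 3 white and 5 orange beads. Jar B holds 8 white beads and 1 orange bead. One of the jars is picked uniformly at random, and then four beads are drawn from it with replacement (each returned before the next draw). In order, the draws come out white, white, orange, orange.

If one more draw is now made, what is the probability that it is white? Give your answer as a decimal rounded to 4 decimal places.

The likelihood of the observed sequence under each hypothesis: P(data | jar A) = (3/8)(3/8)(5/8)(5/8) = 0.054932; P(data | jar B) = (8/9)(8/9)(1/9)(1/9) = 0.0097546.
Multiplying each by its prior: 1/2 · 0.054932 = 0.027466, 1/2 · 0.0097546 = 0.0048773; with total 0.032343.
Normalising, the posterior is P(jar A | data) = 0.8492, P(jar B | data) = 0.1508.
So P(white next | data) = Σ P(white next | H) P(H | data) = (3/8)(0.8492) + (8/9)(0.1508) = 0.45249.

0.4525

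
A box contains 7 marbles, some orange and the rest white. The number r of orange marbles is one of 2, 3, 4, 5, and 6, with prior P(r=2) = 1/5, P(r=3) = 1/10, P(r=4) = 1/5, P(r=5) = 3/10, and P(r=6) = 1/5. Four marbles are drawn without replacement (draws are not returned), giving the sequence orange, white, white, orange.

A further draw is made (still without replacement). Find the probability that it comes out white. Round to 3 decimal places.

0.423

For each hypothesis, P(data | H) works out to: P(data | r = 2) = (2/7)(5/6)(4/5)(1/4) = 1/21; P(data | r = 3) = (3/7)(4/6)(3/5)(2/4) = 3/35; P(data | r = 4) = (4/7)(3/6)(2/5)(3/4) = 3/35; P(data | r = 5) = (5/7)(2/6)(1/5)(4/4) = 1/21; P(data | r = 6) = (6/7)(1/6)(0/5) = 0.
Multiplying each by its prior: 1/5 · 1/21 = 1/105, 1/10 · 3/35 = 3/350, 1/5 · 3/35 = 3/175, 3/10 · 1/21 = 1/70, 1/5 · 0 = 0; these sum to 26/525.
Dividing through by the total gives posterior P(r = 2 | data) = 5/26, P(r = 3 | data) = 9/52, P(r = 4 | data) = 9/26, P(r = 5 | data) = 15/52, P(r = 6 | data) = 0.
Averaging over the posterior, P(white next | data) = (1)(5/26) + (2/3)(9/52) + (1/3)(9/26) + (0)(15/52) = 11/26.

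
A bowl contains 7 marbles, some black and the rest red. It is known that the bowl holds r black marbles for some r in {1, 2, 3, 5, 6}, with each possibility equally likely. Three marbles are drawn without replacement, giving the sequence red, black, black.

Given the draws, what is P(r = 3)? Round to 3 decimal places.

0.231

The likelihood of the observed sequence under each hypothesis: P(data | r = 1) = (6/7)(1/6)(0/5) = 0; P(data | r = 2) = (5/7)(2/6)(1/5) = 1/21; P(data | r = 3) = (4/7)(3/6)(2/5) = 4/35; P(data | r = 5) = (2/7)(5/6)(4/5) = 4/21; P(data | r = 6) = (1/7)(6/6)(5/5) = 1/7.
Weighting by the prior gives 1/5 · 0 = 0, 1/5 · 1/21 = 1/105, 1/5 · 4/35 = 4/175, 1/5 · 4/21 = 4/105, 1/5 · 1/7 = 1/35; with total 52/525.
Hence P(r = 3 | data) = (4/175) / (52/525) = 3/13.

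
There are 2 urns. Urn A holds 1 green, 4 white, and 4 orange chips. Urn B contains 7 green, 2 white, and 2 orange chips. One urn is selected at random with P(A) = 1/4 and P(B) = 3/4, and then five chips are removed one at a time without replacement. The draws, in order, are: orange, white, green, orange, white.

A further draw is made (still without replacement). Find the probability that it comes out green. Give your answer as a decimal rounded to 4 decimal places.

0.1373

Compute the likelihood of the observed sequence for each case: P(data | urn A) = (4/9)(4/8)(1/7)(3/6)(3/5) = 0.0095238; P(data | urn B) = (2/11)(2/10)(7/9)(1/8)(1/7) = 0.00050505.
Multiplying each by its prior: 1/4 · 0.0095238 = 0.002381, 3/4 · 0.00050505 = 0.00037879; summing to 0.0027597.
Normalising, the posterior is P(urn A | data) = 0.86275, P(urn B | data) = 0.13725.
The predictive probability is P(green next | data) = (0)(0.86275) + (1)(0.13725) = 0.13725.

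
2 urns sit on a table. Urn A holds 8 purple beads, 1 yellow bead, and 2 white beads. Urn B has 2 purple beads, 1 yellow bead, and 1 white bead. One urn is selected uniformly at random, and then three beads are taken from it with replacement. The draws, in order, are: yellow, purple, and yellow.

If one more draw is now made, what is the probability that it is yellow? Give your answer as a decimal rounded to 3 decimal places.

0.224

The likelihood of the observed sequence under each hypothesis: P(data | urn A) = (1/11)(8/11)(1/11) = 0.0060105; P(data | urn B) = (1/4)(2/4)(1/4) = 0.03125.
The prior-weighted likelihoods are 1/2 · 0.0060105 = 0.0030053, 1/2 · 0.03125 = 0.015625; these sum to 0.01863.
Normalising, the posterior is P(urn A | data) = 0.16131, P(urn B | data) = 0.83869.
Averaging over the posterior, P(yellow next | data) = (1/11)(0.16131) + (1/4)(0.83869) = 0.22434.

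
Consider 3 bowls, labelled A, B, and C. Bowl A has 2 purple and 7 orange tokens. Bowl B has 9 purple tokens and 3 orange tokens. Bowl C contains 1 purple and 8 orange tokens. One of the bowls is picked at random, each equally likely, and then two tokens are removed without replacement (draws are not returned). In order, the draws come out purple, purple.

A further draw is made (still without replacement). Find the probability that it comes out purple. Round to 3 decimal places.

0.666

Compute the likelihood of the observed sequence for each case: P(data | bowl A) = (2/9)(1/8) = 0.027778; P(data | bowl B) = (9/12)(8/11) = 0.54545; P(data | bowl C) = (1/9)(0/8) = 0.
The prior-weighted likelihoods are 1/3 · 0.027778 = 0.0092593, 1/3 · 0.54545 = 0.18182, 1/3 · 0 = 0; these sum to 0.19108.
The posterior is then P(bowl A | data) = 0.048458, P(bowl B | data) = 0.95154, P(bowl C | data) = 0.
The predictive probability is P(purple next | data) = (0)(0.048458) + (7/10)(0.95154) = 0.66608.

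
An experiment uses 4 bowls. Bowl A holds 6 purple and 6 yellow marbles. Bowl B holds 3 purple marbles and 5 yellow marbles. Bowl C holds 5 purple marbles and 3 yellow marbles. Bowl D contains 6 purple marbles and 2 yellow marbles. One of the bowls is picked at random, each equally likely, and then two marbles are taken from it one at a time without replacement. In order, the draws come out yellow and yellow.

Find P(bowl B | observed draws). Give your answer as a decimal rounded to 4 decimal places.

Compute the likelihood of the observed sequence for each case: P(data | bowl A) = (6/12)(5/11) = 5/22; P(data | bowl B) = (5/8)(4/7) = 5/14; P(data | bowl C) = (3/8)(2/7) = 3/28; P(data | bowl D) = (2/8)(1/7) = 1/28.
The prior-weighted likelihoods are 1/4 · 5/22 = 5/88, 1/4 · 5/14 = 5/56, 1/4 · 3/28 = 3/112, 1/4 · 1/28 = 1/112; with total 2/11.
So P(bowl B | data) = (5/56) / (2/11) = 55/112.

0.4911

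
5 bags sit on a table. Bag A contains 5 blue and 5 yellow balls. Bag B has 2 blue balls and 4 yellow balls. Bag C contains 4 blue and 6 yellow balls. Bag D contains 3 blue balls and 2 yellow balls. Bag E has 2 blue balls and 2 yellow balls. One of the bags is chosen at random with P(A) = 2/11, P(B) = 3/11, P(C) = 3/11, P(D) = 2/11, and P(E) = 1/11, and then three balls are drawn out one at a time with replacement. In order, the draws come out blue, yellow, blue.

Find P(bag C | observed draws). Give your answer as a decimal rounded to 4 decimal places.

Compute the likelihood of the observed sequence for each case: P(data | bag A) = (5/10)(5/10)(5/10) = 0.125; P(data | bag B) = (2/6)(4/6)(2/6) = 0.074074; P(data | bag C) = (4/10)(6/10)(4/10) = 0.096; P(data | bag D) = (3/5)(2/5)(3/5) = 0.144; P(data | bag E) = (2/4)(2/4)(2/4) = 0.125.
The prior-weighted likelihoods are 2/11 · 0.125 = 0.022727, 3/11 · 0.074074 = 0.020202, 3/11 · 0.096 = 0.026182, 2/11 · 0.144 = 0.026182, 1/11 · 0.125 = 0.011364; these sum to 0.10666.
Hence P(bag C | data) = (0.026182) / (0.10666) = 0.24548.

0.2455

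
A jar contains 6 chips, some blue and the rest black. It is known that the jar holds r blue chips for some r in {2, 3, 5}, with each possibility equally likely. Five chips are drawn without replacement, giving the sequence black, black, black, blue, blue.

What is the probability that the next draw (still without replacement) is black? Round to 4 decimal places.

For each hypothesis, P(data | H) works out to: P(data | r = 2) = (4/6)(3/5)(2/4)(2/3)(1/2) = 1/15; P(data | r = 3) = (3/6)(2/5)(1/4)(3/3)(2/2) = 1/20; P(data | r = 5) = (1/6)(0/5) = 0.
Multiplying each by its prior: 1/3 · 1/15 = 1/45, 1/3 · 1/20 = 1/60, 1/3 · 0 = 0; with total 7/180.
Dividing through by the total gives posterior P(r = 2 | data) = 4/7, P(r = 3 | data) = 3/7, P(r = 5 | data) = 0.
The predictive probability is P(black next | data) = (1)(4/7) + (0)(3/7) = 4/7.

0.5714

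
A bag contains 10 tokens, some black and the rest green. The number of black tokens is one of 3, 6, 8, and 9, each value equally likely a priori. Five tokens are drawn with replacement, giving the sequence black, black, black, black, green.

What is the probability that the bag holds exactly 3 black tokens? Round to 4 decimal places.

For each hypothesis, P(data | H) works out to: P(data | r = 3) = (3/10)(3/10)(3/10)(3/10)(7/10) = 0.00567; P(data | r = 6) = (6/10)(6/10)(6/10)(6/10)(4/10) = 0.05184; P(data | r = 8) = (8/10)(8/10)(8/10)(8/10)(2/10) = 0.08192; P(data | r = 9) = (9/10)(9/10)(9/10)(9/10)(1/10) = 0.06561.
The prior-weighted likelihoods are 1/4 · 0.00567 = 0.0014175, 1/4 · 0.05184 = 0.01296, 1/4 · 0.08192 = 0.02048, 1/4 · 0.06561 = 0.016403; summing to 0.05126.
By Bayes' rule, P(r = 3 | data) = (0.0014175) / (0.05126) = 0.027653.

0.0277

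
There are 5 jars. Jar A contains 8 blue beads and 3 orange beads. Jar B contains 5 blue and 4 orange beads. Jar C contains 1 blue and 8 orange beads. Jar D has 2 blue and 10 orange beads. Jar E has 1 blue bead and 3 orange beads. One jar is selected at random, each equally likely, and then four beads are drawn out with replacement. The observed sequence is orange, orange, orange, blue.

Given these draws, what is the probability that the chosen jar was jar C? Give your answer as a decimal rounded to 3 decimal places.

0.227

For each hypothesis, P(data | H) works out to: P(data | jar A) = (3/11)(3/11)(3/11)(8/11) = 0.014753; P(data | jar B) = (4/9)(4/9)(4/9)(5/9) = 0.048773; P(data | jar C) = (8/9)(8/9)(8/9)(1/9) = 0.078037; P(data | jar D) = (10/12)(10/12)(10/12)(2/12) = 0.096451; P(data | jar E) = (3/4)(3/4)(3/4)(1/4) = 0.10547.
Weighting by the prior gives 1/5 · 0.014753 = 0.0029506, 1/5 · 0.048773 = 0.0097546, 1/5 · 0.078037 = 0.015607, 1/5 · 0.096451 = 0.01929, 1/5 · 0.10547 = 0.021094; these sum to 0.068696.
Therefore the posterior P(jar C | data) = (0.015607) / (0.068696) = 0.22719.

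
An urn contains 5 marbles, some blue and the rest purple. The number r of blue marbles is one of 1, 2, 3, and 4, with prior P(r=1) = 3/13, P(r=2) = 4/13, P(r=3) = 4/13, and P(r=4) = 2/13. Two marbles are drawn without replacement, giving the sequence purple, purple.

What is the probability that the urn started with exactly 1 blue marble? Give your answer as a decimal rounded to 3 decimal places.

0.529

Compute the likelihood of the observed sequence for each case: P(data | r = 1) = (4/5)(3/4) = 3/5; P(data | r = 2) = (3/5)(2/4) = 3/10; P(data | r = 3) = (2/5)(1/4) = 1/10; P(data | r = 4) = (1/5)(0/4) = 0.
Weighting by the prior gives 3/13 · 3/5 = 9/65, 4/13 · 3/10 = 6/65, 4/13 · 1/10 = 2/65, 2/13 · 0 = 0; summing to 17/65.
Therefore the posterior P(r = 1 | data) = (9/65) / (17/65) = 9/17.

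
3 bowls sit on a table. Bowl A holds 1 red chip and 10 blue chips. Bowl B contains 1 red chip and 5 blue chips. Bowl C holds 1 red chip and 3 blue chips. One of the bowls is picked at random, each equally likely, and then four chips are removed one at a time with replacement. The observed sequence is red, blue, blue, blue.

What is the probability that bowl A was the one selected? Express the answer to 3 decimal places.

0.253

Compute the likelihood of the observed sequence for each case: P(data | bowl A) = (1/11)(10/11)(10/11)(10/11) = 0.068301; P(data | bowl B) = (1/6)(5/6)(5/6)(5/6) = 0.096451; P(data | bowl C) = (1/4)(3/4)(3/4)(3/4) = 0.10547.
The prior-weighted likelihoods are 1/3 · 0.068301 = 0.022767, 1/3 · 0.096451 = 0.03215, 1/3 · 0.10547 = 0.035156; with total 0.090074.
So P(bowl A | data) = (0.022767) / (0.090074) = 0.25276.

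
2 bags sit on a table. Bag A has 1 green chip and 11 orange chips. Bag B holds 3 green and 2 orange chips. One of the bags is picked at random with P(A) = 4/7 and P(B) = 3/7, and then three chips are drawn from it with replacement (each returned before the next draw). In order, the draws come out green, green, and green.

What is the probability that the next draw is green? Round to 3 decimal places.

0.598

Under each hypothesis, the probability of the observed sequence is: P(data | bag A) = (1/12)(1/12)(1/12) = 0.0005787; P(data | bag B) = (3/5)(3/5)(3/5) = 0.216.
Multiplying each by its prior: 4/7 · 0.0005787 = 0.00033069, 3/7 · 0.216 = 0.092571; with total 0.092902.
Normalising, the posterior is P(bag A | data) = 0.0035595, P(bag B | data) = 0.99644.
The predictive probability is P(green next | data) = (1/12)(0.0035595) + (3/5)(0.99644) = 0.59816.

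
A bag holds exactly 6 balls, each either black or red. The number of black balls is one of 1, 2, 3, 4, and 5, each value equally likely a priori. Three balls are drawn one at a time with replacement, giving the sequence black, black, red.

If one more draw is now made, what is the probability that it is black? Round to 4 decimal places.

0.5889

Under each hypothesis, the probability of the observed sequence is: P(data | r = 1) = (1/6)(1/6)(5/6) = 5/216; P(data | r = 2) = (2/6)(2/6)(4/6) = 2/27; P(data | r = 3) = (3/6)(3/6)(3/6) = 1/8; P(data | r = 4) = (4/6)(4/6)(2/6) = 4/27; P(data | r = 5) = (5/6)(5/6)(1/6) = 25/216.
Weighting by the prior gives 1/5 · 5/216 = 1/216, 1/5 · 2/27 = 2/135, 1/5 · 1/8 = 1/40, 1/5 · 4/27 = 4/135, 1/5 · 25/216 = 5/216; with total 7/72.
Normalising, the posterior is P(r = 1 | data) = 1/21, P(r = 2 | data) = 16/105, P(r = 3 | data) = 9/35, P(r = 4 | data) = 32/105, P(r = 5 | data) = 5/21.
Averaging over the posterior, P(black next | data) = (1/6)(1/21) + (1/3)(16/105) + (1/2)(9/35) + (2/3)(32/105) + (5/6)(5/21) = 53/90.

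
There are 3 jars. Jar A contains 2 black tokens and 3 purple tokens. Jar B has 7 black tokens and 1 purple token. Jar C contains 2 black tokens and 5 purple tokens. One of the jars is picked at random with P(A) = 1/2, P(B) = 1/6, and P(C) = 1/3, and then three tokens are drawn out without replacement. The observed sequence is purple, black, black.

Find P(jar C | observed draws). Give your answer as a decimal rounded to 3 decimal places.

Compute the likelihood of the observed sequence for each case: P(data | jar A) = (3/5)(2/4)(1/3) = 0.1; P(data | jar B) = (1/8)(7/7)(6/6) = 0.125; P(data | jar C) = (5/7)(2/6)(1/5) = 0.047619.
Multiplying each by its prior: 1/2 · 0.1 = 0.05, 1/6 · 0.125 = 0.020833, 1/3 · 0.047619 = 0.015873; with total 0.086706.
So P(jar C | data) = (0.015873) / (0.086706) = 0.18307.

0.183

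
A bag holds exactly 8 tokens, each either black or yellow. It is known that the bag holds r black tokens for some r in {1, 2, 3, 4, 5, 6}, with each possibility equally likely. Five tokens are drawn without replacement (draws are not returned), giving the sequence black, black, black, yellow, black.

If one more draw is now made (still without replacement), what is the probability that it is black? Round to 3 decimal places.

The likelihood of the observed sequence under each hypothesis: P(data | r = 1) = (1/8)(0/7) = 0; P(data | r = 2) = (2/8)(1/7)(0/6) = 0; P(data | r = 3) = (3/8)(2/7)(1/6)(5/5)(0/4) = 0; P(data | r = 4) = (4/8)(3/7)(2/6)(4/5)(1/4) = 1/70; P(data | r = 5) = (5/8)(4/7)(3/6)(3/5)(2/4) = 3/56; P(data | r = 6) = (6/8)(5/7)(4/6)(2/5)(3/4) = 3/28.
The prior-weighted likelihoods are 1/6 · 0 = 0, 1/6 · 0 = 0, 1/6 · 0 = 0, 1/6 · 1/70 = 1/420, 1/6 · 3/56 = 1/112, 1/6 · 3/28 = 1/56; summing to 7/240.
Dividing through by the total gives posterior P(r = 1 | data) = 0, P(r = 2 | data) = 0, P(r = 3 | data) = 0, P(r = 4 | data) = 4/49, P(r = 5 | data) = 15/49, P(r = 6 | data) = 30/49.
Averaging over the posterior, P(black next | data) = (0)(4/49) + (1/3)(15/49) + (2/3)(30/49) = 25/49.

0.510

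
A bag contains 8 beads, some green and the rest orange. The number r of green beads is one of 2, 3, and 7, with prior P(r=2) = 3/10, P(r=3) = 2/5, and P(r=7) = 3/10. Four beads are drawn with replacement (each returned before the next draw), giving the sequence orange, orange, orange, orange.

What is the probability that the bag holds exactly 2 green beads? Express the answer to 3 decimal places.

The likelihood of the observed sequence under each hypothesis: P(data | r = 2) = (6/8)(6/8)(6/8)(6/8) = 0.31641; P(data | r = 3) = (5/8)(5/8)(5/8)(5/8) = 0.15259; P(data | r = 7) = (1/8)(1/8)(1/8)(1/8) = 0.00024414.
Multiplying each by its prior: 3/10 · 0.31641 = 0.094922, 2/5 · 0.15259 = 0.061035, 3/10 · 0.00024414 = 7.3242e-05; summing to 0.15603.
Therefore the posterior P(r = 2 | data) = (0.094922) / (0.15603) = 0.60836.

0.608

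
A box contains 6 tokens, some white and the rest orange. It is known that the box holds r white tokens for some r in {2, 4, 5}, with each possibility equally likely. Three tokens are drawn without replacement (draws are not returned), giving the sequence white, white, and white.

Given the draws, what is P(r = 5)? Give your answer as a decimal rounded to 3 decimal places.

0.714

The likelihood of the observed sequence under each hypothesis: P(data | r = 2) = (2/6)(1/5)(0/4) = 0; P(data | r = 4) = (4/6)(3/5)(2/4) = 1/5; P(data | r = 5) = (5/6)(4/5)(3/4) = 1/2.
Multiplying each by its prior: 1/3 · 0 = 0, 1/3 · 1/5 = 1/15, 1/3 · 1/2 = 1/6; with total 7/30.
By Bayes' rule, P(r = 5 | data) = (1/6) / (7/30) = 5/7.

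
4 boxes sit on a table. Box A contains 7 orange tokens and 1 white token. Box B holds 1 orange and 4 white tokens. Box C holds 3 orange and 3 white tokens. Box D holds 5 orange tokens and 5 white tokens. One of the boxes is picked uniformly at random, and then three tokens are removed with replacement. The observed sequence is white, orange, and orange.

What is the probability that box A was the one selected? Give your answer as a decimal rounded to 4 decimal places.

For each hypothesis, P(data | H) works out to: P(data | box A) = (1/8)(7/8)(7/8) = 0.095703; P(data | box B) = (4/5)(1/5)(1/5) = 0.032; P(data | box C) = (3/6)(3/6)(3/6) = 0.125; P(data | box D) = (5/10)(5/10)(5/10) = 0.125.
Multiplying each by its prior: 1/4 · 0.095703 = 0.023926, 1/4 · 0.032 = 0.008, 1/4 · 0.125 = 0.03125, 1/4 · 0.125 = 0.03125; summing to 0.094426.
Hence P(box A | data) = (0.023926) / (0.094426) = 0.25338.

0.2534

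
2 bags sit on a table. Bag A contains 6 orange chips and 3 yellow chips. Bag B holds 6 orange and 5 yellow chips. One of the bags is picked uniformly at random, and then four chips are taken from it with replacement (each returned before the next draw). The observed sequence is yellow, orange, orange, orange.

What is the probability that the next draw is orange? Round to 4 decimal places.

The likelihood of the observed sequence under each hypothesis: P(data | bag A) = (3/9)(6/9)(6/9)(6/9) = 0.098765; P(data | bag B) = (5/11)(6/11)(6/11)(6/11) = 0.073765.
Multiplying each by its prior: 1/2 · 0.098765 = 0.049383, 1/2 · 0.073765 = 0.036883; these sum to 0.086265.
The posterior is then P(bag A | data) = 0.57245, P(bag B | data) = 0.42755.
The predictive probability is P(orange next | data) = (2/3)(0.57245) + (6/11)(0.42755) = 0.61484.

0.6148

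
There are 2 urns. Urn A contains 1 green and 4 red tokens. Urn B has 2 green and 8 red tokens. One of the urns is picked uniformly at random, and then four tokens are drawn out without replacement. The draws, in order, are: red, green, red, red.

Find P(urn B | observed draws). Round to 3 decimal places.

0.400

For each hypothesis, P(data | H) works out to: P(data | urn A) = (4/5)(1/4)(3/3)(2/2) = 1/5; P(data | urn B) = (8/10)(2/9)(7/8)(6/7) = 2/15.
Weighting by the prior gives 1/2 · 1/5 = 1/10, 1/2 · 2/15 = 1/15; summing to 1/6.
Therefore the posterior P(urn B | data) = (1/15) / (1/6) = 2/5.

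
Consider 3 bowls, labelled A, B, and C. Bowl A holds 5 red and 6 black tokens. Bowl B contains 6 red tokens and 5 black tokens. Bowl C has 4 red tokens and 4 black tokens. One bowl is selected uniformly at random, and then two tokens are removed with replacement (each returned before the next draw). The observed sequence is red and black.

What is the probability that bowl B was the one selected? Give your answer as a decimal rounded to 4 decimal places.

Under each hypothesis, the probability of the observed sequence is: P(data | bowl A) = (5/11)(6/11) = 0.24793; P(data | bowl B) = (6/11)(5/11) = 0.24793; P(data | bowl C) = (4/8)(4/8) = 0.25.
Weighting by the prior gives 1/3 · 0.24793 = 0.082645, 1/3 · 0.24793 = 0.082645, 1/3 · 0.25 = 0.083333; these sum to 0.24862.
Hence P(bowl B | data) = (0.082645) / (0.24862) = 0.33241.

0.3324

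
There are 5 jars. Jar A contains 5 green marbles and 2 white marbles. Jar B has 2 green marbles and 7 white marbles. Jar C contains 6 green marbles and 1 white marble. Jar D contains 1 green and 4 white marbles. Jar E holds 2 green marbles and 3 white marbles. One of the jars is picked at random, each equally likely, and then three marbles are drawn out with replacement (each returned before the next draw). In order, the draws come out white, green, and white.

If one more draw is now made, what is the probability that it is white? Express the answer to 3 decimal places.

0.648

Compute the likelihood of the observed sequence for each case: P(data | jar A) = (2/7)(5/7)(2/7) = 0.058309; P(data | jar B) = (7/9)(2/9)(7/9) = 0.13443; P(data | jar C) = (1/7)(6/7)(1/7) = 0.017493; P(data | jar D) = (4/5)(1/5)(4/5) = 0.128; P(data | jar E) = (3/5)(2/5)(3/5) = 0.144.
Weighting by the prior gives 1/5 · 0.058309 = 0.011662, 1/5 · 0.13443 = 0.026886, 1/5 · 0.017493 = 0.0034985, 1/5 · 0.128 = 0.0256, 1/5 · 0.144 = 0.0288; with total 0.096446.
Dividing through by the total gives posterior P(jar A | data) = 0.12091, P(jar B | data) = 0.27877, P(jar C | data) = 0.036274, P(jar D | data) = 0.26543, P(jar E | data) = 0.29861.
So P(white next | data) = Σ P(white next | H) P(H | data) = (2/7)(0.12091) + (7/9)(0.27877) + (1/7)(0.036274) + (4/5)(0.26543) + (3/5)(0.29861) = 0.64806.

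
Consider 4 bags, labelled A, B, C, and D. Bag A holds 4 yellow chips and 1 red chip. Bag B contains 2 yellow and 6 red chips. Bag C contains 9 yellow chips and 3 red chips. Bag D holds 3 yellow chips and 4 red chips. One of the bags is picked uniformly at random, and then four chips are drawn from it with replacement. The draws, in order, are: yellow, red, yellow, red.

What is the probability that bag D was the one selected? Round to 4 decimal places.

0.3847

For each hypothesis, P(data | H) works out to: P(data | bag A) = (4/5)(1/5)(4/5)(1/5) = 0.0256; P(data | bag B) = (2/8)(6/8)(2/8)(6/8) = 0.035156; P(data | bag C) = (9/12)(3/12)(9/12)(3/12) = 0.035156; P(data | bag D) = (3/7)(4/7)(3/7)(4/7) = 0.059975.
Multiplying each by its prior: 1/4 · 0.0256 = 0.0064, 1/4 · 0.035156 = 0.0087891, 1/4 · 0.035156 = 0.0087891, 1/4 · 0.059975 = 0.014994; with total 0.038972.
By Bayes' rule, P(bag D | data) = (0.014994) / (0.038972) = 0.38473.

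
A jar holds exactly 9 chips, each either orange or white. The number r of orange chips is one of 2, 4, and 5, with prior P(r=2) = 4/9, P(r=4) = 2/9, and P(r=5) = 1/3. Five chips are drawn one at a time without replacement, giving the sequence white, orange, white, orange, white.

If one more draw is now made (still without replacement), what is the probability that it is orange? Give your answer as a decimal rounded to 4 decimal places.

0.3947

The likelihood of the observed sequence under each hypothesis: P(data | r = 2) = (7/9)(2/8)(6/7)(1/6)(5/5) = 1/36; P(data | r = 4) = (5/9)(4/8)(4/7)(3/6)(3/5) = 1/21; P(data | r = 5) = (4/9)(5/8)(3/7)(4/6)(2/5) = 2/63.
Multiplying each by its prior: 4/9 · 1/36 = 1/81, 2/9 · 1/21 = 2/189, 1/3 · 2/63 = 2/189; with total 19/567.
Dividing through by the total gives posterior P(r = 2 | data) = 7/19, P(r = 4 | data) = 6/19, P(r = 5 | data) = 6/19.
Averaging over the posterior, P(orange next | data) = (0)(7/19) + (1/2)(6/19) + (3/4)(6/19) = 15/38.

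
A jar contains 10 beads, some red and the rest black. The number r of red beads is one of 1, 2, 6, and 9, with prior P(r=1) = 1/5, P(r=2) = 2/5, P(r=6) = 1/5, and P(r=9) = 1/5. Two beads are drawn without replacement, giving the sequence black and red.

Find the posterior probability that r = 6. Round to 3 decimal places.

0.324

The likelihood of the observed sequence under each hypothesis: P(data | r = 1) = (9/10)(1/9) = 1/10; P(data | r = 2) = (8/10)(2/9) = 8/45; P(data | r = 6) = (4/10)(6/9) = 4/15; P(data | r = 9) = (1/10)(9/9) = 1/10.
The prior-weighted likelihoods are 1/5 · 1/10 = 1/50, 2/5 · 8/45 = 16/225, 1/5 · 4/15 = 4/75, 1/5 · 1/10 = 1/50; summing to 37/225.
Hence P(r = 6 | data) = (4/75) / (37/225) = 12/37.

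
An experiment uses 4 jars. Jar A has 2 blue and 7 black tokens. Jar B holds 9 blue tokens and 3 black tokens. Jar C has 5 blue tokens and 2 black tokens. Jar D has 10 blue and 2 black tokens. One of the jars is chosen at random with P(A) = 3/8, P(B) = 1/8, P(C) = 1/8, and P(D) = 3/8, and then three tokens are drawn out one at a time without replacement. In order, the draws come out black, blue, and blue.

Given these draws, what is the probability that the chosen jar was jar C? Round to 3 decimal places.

0.225

The likelihood of the observed sequence under each hypothesis: P(data | jar A) = (7/9)(2/8)(1/7) = 0.027778; P(data | jar B) = (3/12)(9/11)(8/10) = 0.16364; P(data | jar C) = (2/7)(5/6)(4/5) = 0.19048; P(data | jar D) = (2/12)(10/11)(9/10) = 0.13636.
Multiplying each by its prior: 3/8 · 0.027778 = 0.010417, 1/8 · 0.16364 = 0.020455, 1/8 · 0.19048 = 0.02381, 3/8 · 0.13636 = 0.051136; these sum to 0.10582.
Hence P(jar C | data) = (0.02381) / (0.10582) = 0.22501.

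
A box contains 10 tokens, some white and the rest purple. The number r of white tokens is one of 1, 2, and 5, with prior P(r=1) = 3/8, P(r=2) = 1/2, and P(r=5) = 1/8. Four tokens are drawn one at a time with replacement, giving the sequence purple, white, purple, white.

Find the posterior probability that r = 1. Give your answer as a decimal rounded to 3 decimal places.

The likelihood of the observed sequence under each hypothesis: P(data | r = 1) = (9/10)(1/10)(9/10)(1/10) = 0.0081; P(data | r = 2) = (8/10)(2/10)(8/10)(2/10) = 0.0256; P(data | r = 5) = (5/10)(5/10)(5/10)(5/10) = 0.0625.
The prior-weighted likelihoods are 3/8 · 0.0081 = 0.0030375, 1/2 · 0.0256 = 0.0128, 1/8 · 0.0625 = 0.0078125; these sum to 0.02365.
So P(r = 1 | data) = (0.0030375) / (0.02365) = 0.12844.

0.128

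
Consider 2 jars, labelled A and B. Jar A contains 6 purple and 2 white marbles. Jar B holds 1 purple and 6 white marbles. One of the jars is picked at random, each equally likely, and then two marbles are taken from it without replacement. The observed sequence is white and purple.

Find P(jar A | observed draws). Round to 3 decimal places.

Under each hypothesis, the probability of the observed sequence is: P(data | jar A) = (2/8)(6/7) = 3/14; P(data | jar B) = (6/7)(1/6) = 1/7.
Weighting by the prior gives 1/2 · 3/14 = 3/28, 1/2 · 1/7 = 1/14; these sum to 5/28.
Therefore the posterior P(jar A | data) = (3/28) / (5/28) = 3/5.

0.600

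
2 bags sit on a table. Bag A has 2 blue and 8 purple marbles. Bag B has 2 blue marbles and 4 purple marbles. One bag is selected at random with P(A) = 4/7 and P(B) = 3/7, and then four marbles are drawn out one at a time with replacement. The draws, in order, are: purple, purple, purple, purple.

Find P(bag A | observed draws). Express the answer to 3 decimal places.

0.734

Under each hypothesis, the probability of the observed sequence is: P(data | bag A) = (8/10)(8/10)(8/10)(8/10) = 0.4096; P(data | bag B) = (4/6)(4/6)(4/6)(4/6) = 0.19753.
The prior-weighted likelihoods are 4/7 · 0.4096 = 0.23406, 3/7 · 0.19753 = 0.084656; with total 0.31871.
So P(bag A | data) = (0.23406) / (0.31871) = 0.73438.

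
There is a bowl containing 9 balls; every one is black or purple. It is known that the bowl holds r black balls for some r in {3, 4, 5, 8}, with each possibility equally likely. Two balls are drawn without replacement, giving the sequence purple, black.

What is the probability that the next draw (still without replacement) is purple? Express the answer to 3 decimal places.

0.498

Compute the likelihood of the observed sequence for each case: P(data | r = 3) = (6/9)(3/8) = 1/4; P(data | r = 4) = (5/9)(4/8) = 5/18; P(data | r = 5) = (4/9)(5/8) = 5/18; P(data | r = 8) = (1/9)(8/8) = 1/9.
Multiplying each by its prior: 1/4 · 1/4 = 1/16, 1/4 · 5/18 = 5/72, 1/4 · 5/18 = 5/72, 1/4 · 1/9 = 1/36; with total 11/48.
The posterior is then P(r = 3 | data) = 3/11, P(r = 4 | data) = 10/33, P(r = 5 | data) = 10/33, P(r = 8 | data) = 4/33.
Averaging over the posterior, P(purple next | data) = (5/7)(3/11) + (4/7)(10/33) + (3/7)(10/33) + (0)(4/33) = 115/231.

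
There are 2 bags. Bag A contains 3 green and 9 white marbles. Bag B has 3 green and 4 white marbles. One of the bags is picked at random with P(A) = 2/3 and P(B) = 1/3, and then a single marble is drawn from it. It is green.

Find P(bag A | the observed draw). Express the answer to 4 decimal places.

0.5385

The likelihood of this draw under each hypothesis: P(data | bag A) = (3/12) = 1/4; P(data | bag B) = (3/7) = 3/7.
The prior-weighted likelihoods are 2/3 · 1/4 = 1/6, 1/3 · 3/7 = 1/7; with total 13/42.
So P(bag A | data) = (1/6) / (13/42) = 7/13.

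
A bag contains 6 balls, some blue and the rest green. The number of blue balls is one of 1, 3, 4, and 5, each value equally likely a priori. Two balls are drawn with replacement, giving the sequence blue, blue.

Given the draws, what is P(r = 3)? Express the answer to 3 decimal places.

For each hypothesis, P(data | H) works out to: P(data | r = 1) = (1/6)(1/6) = 1/36; P(data | r = 3) = (3/6)(3/6) = 1/4; P(data | r = 4) = (4/6)(4/6) = 4/9; P(data | r = 5) = (5/6)(5/6) = 25/36.
The prior-weighted likelihoods are 1/4 · 1/36 = 1/144, 1/4 · 1/4 = 1/16, 1/4 · 4/9 = 1/9, 1/4 · 25/36 = 25/144; these sum to 17/48.
By Bayes' rule, P(r = 3 | data) = (1/16) / (17/48) = 3/17.

0.176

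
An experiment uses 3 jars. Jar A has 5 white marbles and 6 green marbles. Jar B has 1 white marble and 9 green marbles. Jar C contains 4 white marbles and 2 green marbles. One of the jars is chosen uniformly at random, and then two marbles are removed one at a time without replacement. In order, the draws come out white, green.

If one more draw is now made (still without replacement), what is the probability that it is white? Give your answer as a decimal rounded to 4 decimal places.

0.5024

Under each hypothesis, the probability of the observed sequence is: P(data | jar A) = (5/11)(6/10) = 3/11; P(data | jar B) = (1/10)(9/9) = 1/10; P(data | jar C) = (4/6)(2/5) = 4/15.
Multiplying each by its prior: 1/3 · 3/11 = 1/11, 1/3 · 1/10 = 1/30, 1/3 · 4/15 = 4/45; with total 211/990.
Dividing through by the total gives posterior P(jar A | data) = 90/211, P(jar B | data) = 33/211, P(jar C | data) = 88/211.
The predictive probability is P(white next | data) = (4/9)(90/211) + (0)(33/211) + (3/4)(88/211) = 106/211.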